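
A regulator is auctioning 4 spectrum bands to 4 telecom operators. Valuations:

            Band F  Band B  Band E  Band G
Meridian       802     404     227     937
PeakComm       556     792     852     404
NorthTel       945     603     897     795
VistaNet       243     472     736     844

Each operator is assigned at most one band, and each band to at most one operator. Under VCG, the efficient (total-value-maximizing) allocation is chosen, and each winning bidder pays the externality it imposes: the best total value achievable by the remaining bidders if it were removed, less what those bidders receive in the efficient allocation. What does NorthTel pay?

Efficient allocation: Meridian→Band G ($937M), PeakComm→Band B ($792M), NorthTel→Band F ($945M), VistaNet→Band E ($736M); total welfare W = $3410M.
NorthTel receives Band F at value $945M, so the others get W − 945 = $2465M.
Without NorthTel: best allocation of the remaining 3 bidders over all 4 bands is Meridian→Band F ($802M), PeakComm→Band E ($852M), VistaNet→Band G ($844M), total $2498M.
VCG payment = (others' best without NorthTel) − (others' welfare with NorthTel) = 2498 − 2465 = $33M.

NorthTel pays $33M.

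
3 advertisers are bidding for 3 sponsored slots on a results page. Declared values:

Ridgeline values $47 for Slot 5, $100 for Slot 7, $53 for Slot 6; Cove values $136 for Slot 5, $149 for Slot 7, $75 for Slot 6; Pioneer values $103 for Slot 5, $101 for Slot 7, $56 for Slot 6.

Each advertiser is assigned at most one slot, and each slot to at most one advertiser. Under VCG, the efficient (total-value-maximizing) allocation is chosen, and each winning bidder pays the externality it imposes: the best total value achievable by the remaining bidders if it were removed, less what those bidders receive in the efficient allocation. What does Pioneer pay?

Efficient allocation: Ridgeline→Slot 6 ($53), Cove→Slot 7 ($149), Pioneer→Slot 5 ($103); total welfare W = $305.
Pioneer receives Slot 5 at value $103, so the others get W − 103 = $202.
Without Pioneer: best allocation of the remaining 2 bidders over all 3 slots is Ridgeline→Slot 7 ($100), Cove→Slot 5 ($136), total $236.
VCG payment = (others' best without Pioneer) − (others' welfare with Pioneer) = 236 − 202 = $34.

Pioneer pays $34.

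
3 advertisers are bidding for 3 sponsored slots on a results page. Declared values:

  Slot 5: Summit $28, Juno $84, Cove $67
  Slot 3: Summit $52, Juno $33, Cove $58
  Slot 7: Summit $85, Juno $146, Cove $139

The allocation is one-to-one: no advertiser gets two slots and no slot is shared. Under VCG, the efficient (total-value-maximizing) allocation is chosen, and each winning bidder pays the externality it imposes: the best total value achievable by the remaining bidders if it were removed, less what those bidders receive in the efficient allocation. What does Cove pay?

Efficient allocation: Summit→Slot 3 ($52), Juno→Slot 5 ($84), Cove→Slot 7 ($139); total welfare W = $275.
Cove receives Slot 7 at value $139, so the others get W − 139 = $136.
Without Cove: best allocation of the remaining 2 bidders over all 3 slots is Summit→Slot 3 ($52), Juno→Slot 7 ($146), total $198.
VCG payment = (others' best without Cove) − (others' welfare with Cove) = 198 − 136 = $62.

Cove pays $62.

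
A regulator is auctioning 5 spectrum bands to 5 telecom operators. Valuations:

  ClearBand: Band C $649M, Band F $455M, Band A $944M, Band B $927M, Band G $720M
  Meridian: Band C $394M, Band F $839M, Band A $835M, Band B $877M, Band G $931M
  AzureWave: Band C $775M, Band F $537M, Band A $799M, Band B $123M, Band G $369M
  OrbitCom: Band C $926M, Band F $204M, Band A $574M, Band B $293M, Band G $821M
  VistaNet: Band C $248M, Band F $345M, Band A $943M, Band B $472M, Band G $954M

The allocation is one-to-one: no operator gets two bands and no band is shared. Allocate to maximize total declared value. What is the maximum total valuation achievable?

Maximum total: $4445M

Treat this as an assignment problem: match each operator to one band.
Optimal: ClearBand→Band B ($927M), Meridian→Band F ($839M), AzureWave→Band A ($799M), OrbitCom→Band C ($926M), VistaNet→Band G ($954M) — total 927+839+799+926+954 = $4445M.
Row-greedy (each operator in turn takes its best remaining band) gives $3288M, worse by 1157.
Next-best assignment: ClearBand→Band B, Meridian→Band F, AzureWave→Band C, OrbitCom→Band G, VistaNet→Band A = $4305M.
Swapping ClearBand↔AzureWave (ClearBand→Band A $944M, AzureWave→Band B $123M) loses 659.
Checked against all permutations: $4445M is optimal.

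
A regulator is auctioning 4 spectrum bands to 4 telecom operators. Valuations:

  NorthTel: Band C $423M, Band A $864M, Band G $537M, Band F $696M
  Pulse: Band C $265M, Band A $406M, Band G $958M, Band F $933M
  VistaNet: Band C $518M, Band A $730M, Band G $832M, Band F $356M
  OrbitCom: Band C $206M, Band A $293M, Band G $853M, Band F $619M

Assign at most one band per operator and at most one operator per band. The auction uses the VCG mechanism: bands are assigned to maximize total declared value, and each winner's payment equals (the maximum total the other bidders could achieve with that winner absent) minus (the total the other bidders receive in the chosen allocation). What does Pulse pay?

Efficient allocation: NorthTel→Band A ($864M), Pulse→Band F ($933M), VistaNet→Band C ($518M), OrbitCom→Band G ($853M); total welfare W = $3168M.
Pulse receives Band F at value $933M, so the others get W − 933 = $2235M.
Without Pulse: best allocation of the remaining 3 bidders over all 4 bands is NorthTel→Band A ($864M), VistaNet→Band G ($832M), OrbitCom→Band F ($619M), total $2315M.
VCG payment = (others' best without Pulse) − (others' welfare with Pulse) = 2315 − 2235 = $80M.

Pulse pays $80M.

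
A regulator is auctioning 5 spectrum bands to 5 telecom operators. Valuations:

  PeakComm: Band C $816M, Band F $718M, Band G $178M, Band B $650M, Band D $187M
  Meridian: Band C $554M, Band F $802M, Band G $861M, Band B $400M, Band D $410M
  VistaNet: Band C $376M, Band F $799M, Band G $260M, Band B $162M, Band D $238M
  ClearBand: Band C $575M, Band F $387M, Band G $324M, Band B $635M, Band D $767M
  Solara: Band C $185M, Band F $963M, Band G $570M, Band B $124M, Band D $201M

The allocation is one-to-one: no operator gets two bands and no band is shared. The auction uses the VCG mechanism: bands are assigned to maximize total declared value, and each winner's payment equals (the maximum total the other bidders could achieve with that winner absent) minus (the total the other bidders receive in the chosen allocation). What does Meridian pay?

Efficient allocation: PeakComm→Band B ($650M), Meridian→Band G ($861M), VistaNet→Band C ($376M), ClearBand→Band D ($767M), Solara→Band F ($963M); total welfare W = $3617M.
Meridian receives Band G at value $861M, so the others get W − 861 = $2756M.
Without Meridian: best allocation of the remaining 4 bidders over all 5 bands is PeakComm→Band C ($816M), VistaNet→Band F ($799M), ClearBand→Band D ($767M), Solara→Band G ($570M), total $2952M.
VCG payment = (others' best without Meridian) − (others' welfare with Meridian) = 2952 − 2756 = $196M.

Meridian pays $196M.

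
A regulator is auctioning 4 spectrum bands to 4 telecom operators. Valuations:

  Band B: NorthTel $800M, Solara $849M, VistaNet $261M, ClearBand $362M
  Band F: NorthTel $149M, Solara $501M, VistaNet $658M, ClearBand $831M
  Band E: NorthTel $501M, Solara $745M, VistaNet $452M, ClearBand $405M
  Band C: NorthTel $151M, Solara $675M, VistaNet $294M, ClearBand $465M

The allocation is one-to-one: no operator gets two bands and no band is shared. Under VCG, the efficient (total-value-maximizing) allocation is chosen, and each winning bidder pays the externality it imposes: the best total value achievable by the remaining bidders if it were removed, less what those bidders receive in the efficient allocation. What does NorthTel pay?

NorthTel pays $174M.

Efficient allocation: NorthTel→Band B ($800M), Solara→Band C ($675M), VistaNet→Band E ($452M), ClearBand→Band F ($831M); total welfare W = $2758M.
NorthTel receives Band B at value $800M, so the others get W − 800 = $1958M.
Without NorthTel: best allocation of the remaining 3 bidders over all 4 bands is Solara→Band B ($849M), VistaNet→Band E ($452M), ClearBand→Band F ($831M), total $2132M.
VCG payment = (others' best without NorthTel) − (others' welfare with NorthTel) = 2132 − 1958 = $174M.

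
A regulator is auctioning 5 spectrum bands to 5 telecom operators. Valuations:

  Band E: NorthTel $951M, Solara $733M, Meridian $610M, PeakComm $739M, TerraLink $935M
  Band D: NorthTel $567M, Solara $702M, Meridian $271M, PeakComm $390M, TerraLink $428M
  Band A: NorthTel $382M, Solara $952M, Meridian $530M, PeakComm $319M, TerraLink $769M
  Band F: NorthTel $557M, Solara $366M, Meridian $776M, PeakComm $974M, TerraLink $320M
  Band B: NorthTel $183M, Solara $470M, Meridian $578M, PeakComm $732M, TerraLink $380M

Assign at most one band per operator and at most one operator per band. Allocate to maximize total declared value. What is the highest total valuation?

Maximum total: $4006M

Optimal: NorthTel→Band D ($567M), Solara→Band A ($952M), Meridian→Band B ($578M), PeakComm→Band F ($974M), TerraLink→Band E ($935M) — total 567+952+578+974+935 = $4006M.
Row-greedy (each operator in turn takes its best remaining band) gives $3839M, worse by 167.
Every other assignment is strictly worse.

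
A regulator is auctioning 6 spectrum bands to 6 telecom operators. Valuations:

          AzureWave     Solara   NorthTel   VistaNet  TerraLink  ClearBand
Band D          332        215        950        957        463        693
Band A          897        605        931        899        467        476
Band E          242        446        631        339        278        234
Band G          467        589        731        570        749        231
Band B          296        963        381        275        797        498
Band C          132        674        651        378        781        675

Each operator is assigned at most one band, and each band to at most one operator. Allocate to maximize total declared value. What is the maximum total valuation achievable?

Maximum total: $4872M

This is the linear assignment problem.
Optimal: AzureWave→Band A ($897M), Solara→Band B ($963M), NorthTel→Band E ($631M), VistaNet→Band D ($957M), TerraLink→Band G ($749M), ClearBand→Band C ($675M) — total 897+963+631+957+749+675 = $4872M.
Max-entry greedy (repeatedly take the single best remaining cell) gives $4333M, worse by 539.
Every other assignment is strictly worse.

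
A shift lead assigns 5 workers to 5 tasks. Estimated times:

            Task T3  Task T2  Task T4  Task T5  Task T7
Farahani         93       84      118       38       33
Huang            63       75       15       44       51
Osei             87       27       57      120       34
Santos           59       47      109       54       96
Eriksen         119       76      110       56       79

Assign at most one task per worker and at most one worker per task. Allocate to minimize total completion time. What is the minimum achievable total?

Minimum total: 190 min

This is the linear assignment problem.
Optimal: Farahani→Task T7 (33 min), Huang→Task T4 (15 min), Osei→Task T2 (27 min), Santos→Task T3 (59 min), Eriksen→Task T5 (56 min) — total 33+15+27+59+56 = 190 min.
Min-entry greedy (repeatedly take the single cheapest remaining cell) gives 248 min, worse by 58.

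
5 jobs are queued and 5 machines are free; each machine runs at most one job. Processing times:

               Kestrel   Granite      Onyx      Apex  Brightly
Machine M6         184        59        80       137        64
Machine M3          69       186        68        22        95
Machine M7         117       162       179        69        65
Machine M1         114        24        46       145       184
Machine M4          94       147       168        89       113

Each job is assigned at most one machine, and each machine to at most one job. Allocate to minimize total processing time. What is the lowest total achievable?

Optimal: Kestrel→Machine M4 (94 min), Granite→Machine M1 (24 min), Onyx→Machine M6 (80 min), Apex→Machine M3 (22 min), Brightly→Machine M7 (65 min) — total 94+24+80+22+65 = 285 min.
Column-greedy (each machine in turn goes to its cheapest remaining job) gives 286 min, worse by 1.
No other one-to-one assignment undercuts 285 min.

Minimum total: 285 min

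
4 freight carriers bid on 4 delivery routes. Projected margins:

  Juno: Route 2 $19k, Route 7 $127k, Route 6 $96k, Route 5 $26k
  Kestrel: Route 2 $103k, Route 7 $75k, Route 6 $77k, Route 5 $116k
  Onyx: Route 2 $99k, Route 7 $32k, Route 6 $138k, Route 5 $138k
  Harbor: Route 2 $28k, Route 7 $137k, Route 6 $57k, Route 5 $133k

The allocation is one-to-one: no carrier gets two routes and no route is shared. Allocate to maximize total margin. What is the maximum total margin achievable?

Maximum total: $501k

Optimal: Juno→Route 7 ($127k), Kestrel→Route 2 ($103k), Onyx→Route 6 ($138k), Harbor→Route 5 ($133k) — total 127+103+138+133 = $501k.
No other one-to-one assignment exceeds $501k.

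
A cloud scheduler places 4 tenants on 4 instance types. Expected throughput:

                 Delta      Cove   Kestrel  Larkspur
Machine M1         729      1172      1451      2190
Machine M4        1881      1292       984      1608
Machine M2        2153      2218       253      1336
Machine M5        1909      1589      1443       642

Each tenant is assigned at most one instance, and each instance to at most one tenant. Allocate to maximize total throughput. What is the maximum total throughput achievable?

Max total: 7732 ops/s

Treat this as an assignment problem: match each tenant to one instance.
Optimal: Delta→Machine M4 (1881 ops/s), Cove→Machine M2 (2218 ops/s), Kestrel→Machine M5 (1443 ops/s), Larkspur→Machine M1 (2190 ops/s) — total 1881+2218+1443+2190 = 7732 ops/s.
Max-entry greedy (repeatedly take the single best remaining cell) gives 7301 ops/s, worse by 431.
No other one-to-one assignment exceeds 7732 ops/s.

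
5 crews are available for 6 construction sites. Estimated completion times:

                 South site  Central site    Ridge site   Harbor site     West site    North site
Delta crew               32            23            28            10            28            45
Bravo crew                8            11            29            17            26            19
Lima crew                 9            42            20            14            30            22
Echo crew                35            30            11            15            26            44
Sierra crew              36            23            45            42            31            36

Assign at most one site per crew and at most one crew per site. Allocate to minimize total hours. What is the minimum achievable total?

Min total: 72 hours

Treat this as an assignment problem: match each crew to one site.
Optimal: Delta crew→Harbor site (10 hours), Bravo crew→Central site (11 hours), Lima crew→South site (9 hours), Echo crew→Ridge site (11 hours), Sierra crew→West site (31 hours) — total 10+11+9+11+31 = 72 hours.
Min-entry greedy (repeatedly take the single cheapest remaining cell) gives 74 hours, worse by 2.
Swapping Bravo crew↔Sierra crew (Bravo crew→West site 26 hours, Sierra crew→Central site 23 hours) adds 7.
No other one-to-one assignment undercuts 72 hours.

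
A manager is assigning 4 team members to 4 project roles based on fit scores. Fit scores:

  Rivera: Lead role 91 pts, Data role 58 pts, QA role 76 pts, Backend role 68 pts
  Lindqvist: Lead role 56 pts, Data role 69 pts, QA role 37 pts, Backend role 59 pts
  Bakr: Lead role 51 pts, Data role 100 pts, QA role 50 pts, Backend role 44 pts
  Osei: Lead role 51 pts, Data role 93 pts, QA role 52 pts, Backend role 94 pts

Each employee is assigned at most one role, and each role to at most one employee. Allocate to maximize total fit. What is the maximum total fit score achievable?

This is a one-to-one assignment (maximum-weight bipartite matching).
Optimal: Rivera→QA role (76 pts), Lindqvist→Lead role (56 pts), Bakr→Data role (100 pts), Osei→Backend role (94 pts) — total 76+56+100+94 = 326 pts.
Column-greedy (each role in turn goes to its best remaining employee) gives 302 pts, worse by 24.
Checked against all permutations: 326 pts is optimal.

Maximum total: 326 pts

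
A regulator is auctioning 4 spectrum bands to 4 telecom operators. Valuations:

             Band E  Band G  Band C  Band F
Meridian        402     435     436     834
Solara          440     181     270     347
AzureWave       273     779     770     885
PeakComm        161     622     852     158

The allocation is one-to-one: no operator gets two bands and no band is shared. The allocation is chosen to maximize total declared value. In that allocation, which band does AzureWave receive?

AzureWave receives Band G.

Treat this as an assignment problem: match each operator to one band.
Optimal: Meridian→Band F ($834M), Solara→Band E ($440M), AzureWave→Band G ($779M), PeakComm→Band C ($852M) — total 834+440+779+852 = $2905M.
Max-entry greedy (repeatedly take the single best remaining cell) gives $2612M, worse by 293.
Next-best assignment: Meridian→Band F, Solara→Band E, AzureWave→Band C, PeakComm→Band G = $2666M.
AzureWave's own top band is Band F ($885M), but forcing AzureWave→Band F and reassigning the rest optimally gives only $2612M — worse by 293.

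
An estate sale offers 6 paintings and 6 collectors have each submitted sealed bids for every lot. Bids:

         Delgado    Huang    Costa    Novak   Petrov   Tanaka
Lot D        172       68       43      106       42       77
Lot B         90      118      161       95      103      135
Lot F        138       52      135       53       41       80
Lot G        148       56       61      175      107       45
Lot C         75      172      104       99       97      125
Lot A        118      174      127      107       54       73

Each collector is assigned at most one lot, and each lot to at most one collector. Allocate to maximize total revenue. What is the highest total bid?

Optimal: Delgado→Lot D ($172), Huang→Lot A ($174), Costa→Lot F ($135), Novak→Lot G ($175), Petrov→Lot C ($97), Tanaka→Lot B ($135) — total 172+174+135+175+97+135 = $888.
Max-entry greedy (repeatedly take the single best remaining cell) gives $848, worse by 40.

Maximum total: $888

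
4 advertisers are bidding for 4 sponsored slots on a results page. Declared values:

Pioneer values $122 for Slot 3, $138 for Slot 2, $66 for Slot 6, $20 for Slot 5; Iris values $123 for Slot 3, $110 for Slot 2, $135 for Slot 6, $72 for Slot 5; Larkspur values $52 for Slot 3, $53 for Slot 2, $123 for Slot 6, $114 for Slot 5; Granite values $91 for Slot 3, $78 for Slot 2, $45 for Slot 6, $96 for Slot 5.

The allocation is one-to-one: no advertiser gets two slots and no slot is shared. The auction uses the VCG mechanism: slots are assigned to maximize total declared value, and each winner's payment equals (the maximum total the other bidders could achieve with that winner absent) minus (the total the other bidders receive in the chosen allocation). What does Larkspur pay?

Larkspur pays $12.

Efficient allocation: Pioneer→Slot 2 ($138), Iris→Slot 3 ($123), Larkspur→Slot 6 ($123), Granite→Slot 5 ($96); total welfare W = $480.
Larkspur receives Slot 6 at value $123, so the others get W − 123 = $357.
Without Larkspur: best allocation of the remaining 3 bidders over all 4 slots is Pioneer→Slot 2 ($138), Iris→Slot 6 ($135), Granite→Slot 5 ($96), total $369.
VCG payment = (others' best without Larkspur) − (others' welfare with Larkspur) = 369 − 357 = $12.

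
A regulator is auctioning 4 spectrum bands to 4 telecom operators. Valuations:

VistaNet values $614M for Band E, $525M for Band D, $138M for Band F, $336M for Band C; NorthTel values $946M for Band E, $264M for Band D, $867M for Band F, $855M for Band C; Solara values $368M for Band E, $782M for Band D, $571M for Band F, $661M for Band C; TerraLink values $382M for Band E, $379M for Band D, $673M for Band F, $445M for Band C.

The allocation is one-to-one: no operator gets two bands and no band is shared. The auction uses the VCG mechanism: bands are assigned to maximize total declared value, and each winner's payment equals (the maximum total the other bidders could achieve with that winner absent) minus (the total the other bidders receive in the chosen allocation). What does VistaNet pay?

Efficient allocation: VistaNet→Band E ($614M), NorthTel→Band C ($855M), Solara→Band D ($782M), TerraLink→Band F ($673M); total welfare W = $2924M.
VistaNet receives Band E at value $614M, so the others get W − 614 = $2310M.
Without VistaNet: best allocation of the remaining 3 bidders over all 4 bands is NorthTel→Band E ($946M), Solara→Band D ($782M), TerraLink→Band F ($673M), total $2401M.
VCG payment = (others' best without VistaNet) − (others' welfare with VistaNet) = 2401 − 2310 = $91M.

VistaNet pays $91M.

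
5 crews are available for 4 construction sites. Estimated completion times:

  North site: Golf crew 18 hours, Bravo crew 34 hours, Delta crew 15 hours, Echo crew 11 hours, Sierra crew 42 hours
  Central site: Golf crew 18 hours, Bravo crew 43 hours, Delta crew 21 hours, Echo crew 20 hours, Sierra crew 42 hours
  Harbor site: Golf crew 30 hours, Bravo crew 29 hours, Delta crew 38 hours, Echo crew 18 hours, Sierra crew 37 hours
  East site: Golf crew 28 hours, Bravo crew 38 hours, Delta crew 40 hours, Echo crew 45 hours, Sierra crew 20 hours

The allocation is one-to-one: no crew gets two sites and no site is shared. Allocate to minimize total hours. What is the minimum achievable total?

Optimal: Delta crew→North site (15 hours), Golf crew→Central site (18 hours), Echo crew→Harbor site (18 hours), Sierra crew→East site (20 hours) — total 15+18+18+20 = 71 hours.
Column-greedy (each site in turn goes to its cheapest remaining crew) gives 78 hours, worse by 7.
Next-best assignment: Golf crew→North site, Delta crew→Central site, Echo crew→Harbor site, Sierra crew→East site = 77 hours.
Swapping Echo crew↔Golf crew (Echo crew→Central site 20 hours, Golf crew→Harbor site 30 hours) adds 14.

Min total: 71 hours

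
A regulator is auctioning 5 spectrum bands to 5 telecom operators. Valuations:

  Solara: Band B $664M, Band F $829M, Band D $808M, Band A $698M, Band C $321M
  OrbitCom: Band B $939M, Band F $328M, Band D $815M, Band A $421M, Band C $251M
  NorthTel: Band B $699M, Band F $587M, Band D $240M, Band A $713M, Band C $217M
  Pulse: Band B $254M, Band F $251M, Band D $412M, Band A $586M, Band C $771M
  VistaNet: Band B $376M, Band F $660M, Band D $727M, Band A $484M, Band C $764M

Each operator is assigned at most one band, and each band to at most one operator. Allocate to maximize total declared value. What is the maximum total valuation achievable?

Optimal: Solara→Band F ($829M), OrbitCom→Band B ($939M), NorthTel→Band A ($713M), Pulse→Band C ($771M), VistaNet→Band D ($727M) — total 829+939+713+771+727 = $3979M.
No other one-to-one assignment exceeds $3979M.

Maximum total: $3979M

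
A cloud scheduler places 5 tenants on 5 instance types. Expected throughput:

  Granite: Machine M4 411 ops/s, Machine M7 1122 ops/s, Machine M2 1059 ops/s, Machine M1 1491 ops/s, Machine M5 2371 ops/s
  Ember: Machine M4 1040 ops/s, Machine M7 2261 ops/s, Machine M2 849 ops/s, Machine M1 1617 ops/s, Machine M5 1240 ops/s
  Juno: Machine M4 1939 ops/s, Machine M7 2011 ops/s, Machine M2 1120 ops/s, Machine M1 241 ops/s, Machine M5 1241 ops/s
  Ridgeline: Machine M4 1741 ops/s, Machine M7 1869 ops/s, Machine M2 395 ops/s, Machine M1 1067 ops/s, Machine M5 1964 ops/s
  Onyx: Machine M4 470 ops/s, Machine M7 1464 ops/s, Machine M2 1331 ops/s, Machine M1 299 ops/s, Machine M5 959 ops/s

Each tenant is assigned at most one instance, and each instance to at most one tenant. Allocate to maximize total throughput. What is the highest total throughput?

Treat this as an assignment problem: match each tenant to one instance.
Optimal: Granite→Machine M5 (2371 ops/s), Ember→Machine M1 (1617 ops/s), Juno→Machine M4 (1939 ops/s), Ridgeline→Machine M7 (1869 ops/s), Onyx→Machine M2 (1331 ops/s) — total 2371+1617+1939+1869+1331 = 9127 ops/s.
Max-entry greedy (repeatedly take the single best remaining cell) gives 8969 ops/s, worse by 158.
Next-best assignment: Granite→Machine M5, Ember→Machine M1, Juno→Machine M7, Ridgeline→Machine M4, Onyx→Machine M2 = 9071 ops/s.

Maximum total: 9127 ops/s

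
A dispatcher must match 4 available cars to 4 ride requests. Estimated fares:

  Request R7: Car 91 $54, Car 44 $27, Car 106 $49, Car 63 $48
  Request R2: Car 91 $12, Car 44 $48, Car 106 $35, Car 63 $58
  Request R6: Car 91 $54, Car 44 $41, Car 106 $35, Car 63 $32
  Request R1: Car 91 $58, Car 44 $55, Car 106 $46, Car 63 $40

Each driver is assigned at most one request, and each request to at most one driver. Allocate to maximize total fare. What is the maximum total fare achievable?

Maximum total: $216

Optimal: Car 91→Request R6 ($54), Car 44→Request R1 ($55), Car 106→Request R7 ($49), Car 63→Request R2 ($58) — total 54+55+49+58 = $216.
Column-greedy (each request in turn goes to its best remaining driver) gives $199, worse by 17.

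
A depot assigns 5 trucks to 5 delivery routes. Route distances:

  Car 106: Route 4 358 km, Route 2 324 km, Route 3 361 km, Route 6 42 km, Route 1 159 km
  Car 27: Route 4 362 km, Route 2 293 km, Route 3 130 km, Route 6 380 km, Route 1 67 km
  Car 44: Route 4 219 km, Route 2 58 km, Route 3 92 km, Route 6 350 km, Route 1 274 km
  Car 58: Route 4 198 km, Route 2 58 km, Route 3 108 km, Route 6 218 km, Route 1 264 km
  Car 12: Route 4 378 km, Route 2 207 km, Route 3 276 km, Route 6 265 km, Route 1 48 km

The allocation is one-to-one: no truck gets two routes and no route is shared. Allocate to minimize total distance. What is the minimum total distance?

Optimal: Car 106→Route 6 (42 km), Car 27→Route 3 (130 km), Car 44→Route 2 (58 km), Car 58→Route 4 (198 km), Car 12→Route 1 (48 km) — total 42+130+58+198+48 = 476 km.
Min-entry greedy (repeatedly take the single cheapest remaining cell) gives 618 km, worse by 142.
Next-best assignment: Car 106→Route 6, Car 27→Route 3, Car 44→Route 4, Car 58→Route 2, Car 12→Route 1 = 497 km.

Minimum total: 476 km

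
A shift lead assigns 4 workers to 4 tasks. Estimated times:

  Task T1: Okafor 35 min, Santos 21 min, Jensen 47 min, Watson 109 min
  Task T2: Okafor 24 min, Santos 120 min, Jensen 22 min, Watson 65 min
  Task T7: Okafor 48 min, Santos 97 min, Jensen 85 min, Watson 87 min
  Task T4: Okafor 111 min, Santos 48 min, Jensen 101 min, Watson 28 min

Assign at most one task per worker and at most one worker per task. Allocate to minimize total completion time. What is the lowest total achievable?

Min total: 119 min

Optimal: Okafor→Task T7 (48 min), Santos→Task T1 (21 min), Jensen→Task T2 (22 min), Watson→Task T4 (28 min) — total 48+21+22+28 = 119 min.
Every other assignment is strictly worse.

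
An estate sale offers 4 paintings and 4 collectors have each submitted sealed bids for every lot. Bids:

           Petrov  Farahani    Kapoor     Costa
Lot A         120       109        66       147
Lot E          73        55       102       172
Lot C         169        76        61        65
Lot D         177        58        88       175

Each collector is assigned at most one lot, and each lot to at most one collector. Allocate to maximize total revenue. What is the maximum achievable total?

Maximum total: $555

Optimal: Petrov→Lot C ($169), Farahani→Lot A ($109), Kapoor→Lot E ($102), Costa→Lot D ($175) — total 169+109+102+175 = $555.
Max-entry greedy (repeatedly take the single best remaining cell) gives $519, worse by 36.
No other one-to-one assignment exceeds $555.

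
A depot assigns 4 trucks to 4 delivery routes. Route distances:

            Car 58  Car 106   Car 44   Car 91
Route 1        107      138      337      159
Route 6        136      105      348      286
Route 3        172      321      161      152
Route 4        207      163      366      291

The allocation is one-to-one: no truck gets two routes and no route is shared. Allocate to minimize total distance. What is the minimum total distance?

Optimal: Car 58→Route 6 (136 km), Car 106→Route 4 (163 km), Car 44→Route 3 (161 km), Car 91→Route 1 (159 km) — total 136+163+161+159 = 619 km.
Row-greedy (each truck in turn takes its cheapest remaining route) gives 664 km, worse by 45.
Every other assignment is strictly worse.

Minimum total: 619 km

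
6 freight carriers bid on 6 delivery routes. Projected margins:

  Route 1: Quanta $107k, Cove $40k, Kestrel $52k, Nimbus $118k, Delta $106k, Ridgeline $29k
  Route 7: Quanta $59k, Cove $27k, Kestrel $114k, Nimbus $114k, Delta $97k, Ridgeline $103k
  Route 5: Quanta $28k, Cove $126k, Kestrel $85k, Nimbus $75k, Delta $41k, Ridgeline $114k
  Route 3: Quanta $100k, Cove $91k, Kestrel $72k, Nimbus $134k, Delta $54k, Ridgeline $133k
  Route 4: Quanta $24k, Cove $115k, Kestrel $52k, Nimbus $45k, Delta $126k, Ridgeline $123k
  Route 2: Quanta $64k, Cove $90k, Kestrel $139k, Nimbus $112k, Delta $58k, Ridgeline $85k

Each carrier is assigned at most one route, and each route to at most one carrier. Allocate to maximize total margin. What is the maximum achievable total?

Maximum total: $745k

Optimal: Quanta→Route 1 ($107k), Cove→Route 5 ($126k), Kestrel→Route 2 ($139k), Nimbus→Route 7 ($114k), Delta→Route 4 ($126k), Ridgeline→Route 3 ($133k) — total 107+126+139+114+126+133 = $745k.
Row-greedy (each carrier in turn takes its best remaining route) gives $735k, worse by 10.
Next-best assignment: Quanta→Route 1, Cove→Route 5, Kestrel→Route 2, Nimbus→Route 3, Delta→Route 4, Ridgeline→Route 7 = $735k.
Checked against all permutations: $745k is optimal.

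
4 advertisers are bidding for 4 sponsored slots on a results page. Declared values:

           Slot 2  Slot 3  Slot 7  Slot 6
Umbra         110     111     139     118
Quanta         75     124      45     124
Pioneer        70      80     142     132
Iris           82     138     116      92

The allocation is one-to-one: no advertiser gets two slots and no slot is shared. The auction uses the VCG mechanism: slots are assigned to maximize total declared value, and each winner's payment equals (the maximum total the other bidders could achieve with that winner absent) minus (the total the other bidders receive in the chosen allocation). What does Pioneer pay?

Pioneer pays $29.

Efficient allocation: Umbra→Slot 2 ($110), Quanta→Slot 6 ($124), Pioneer→Slot 7 ($142), Iris→Slot 3 ($138); total welfare W = $514.
Pioneer receives Slot 7 at value $142, so the others get W − 142 = $372.
Without Pioneer: best allocation of the remaining 3 bidders over all 4 slots is Umbra→Slot 7 ($139), Quanta→Slot 6 ($124), Iris→Slot 3 ($138), total $401.
VCG payment = (others' best without Pioneer) − (others' welfare with Pioneer) = 401 − 372 = $29.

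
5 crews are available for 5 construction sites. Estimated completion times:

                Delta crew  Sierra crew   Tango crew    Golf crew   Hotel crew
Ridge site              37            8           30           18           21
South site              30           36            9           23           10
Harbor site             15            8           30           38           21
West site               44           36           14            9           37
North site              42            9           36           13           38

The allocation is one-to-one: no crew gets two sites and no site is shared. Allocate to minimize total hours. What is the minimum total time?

Treat this as an assignment problem: match each crew to one site.
Optimal: Delta crew→Harbor site (15 hours), Sierra crew→Ridge site (8 hours), Tango crew→West site (14 hours), Golf crew→North site (13 hours), Hotel crew→South site (10 hours) — total 15+8+14+13+10 = 60 hours.
Min-entry greedy (repeatedly take the single cheapest remaining cell) gives 79 hours, worse by 19.

Min total: 60 hours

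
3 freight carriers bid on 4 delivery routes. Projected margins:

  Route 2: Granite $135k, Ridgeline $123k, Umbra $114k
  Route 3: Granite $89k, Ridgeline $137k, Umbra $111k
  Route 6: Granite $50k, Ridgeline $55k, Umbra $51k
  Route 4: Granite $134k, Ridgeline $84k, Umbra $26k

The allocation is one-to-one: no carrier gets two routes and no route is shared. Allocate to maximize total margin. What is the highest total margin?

Max total: $385k

Optimal: Granite→Route 4 ($134k), Ridgeline→Route 3 ($137k), Umbra→Route 2 ($114k) — total 134+137+114 = $385k.
Row-greedy (each carrier in turn takes its best remaining route) gives $323k, worse by 62.
No other one-to-one assignment exceeds $385k.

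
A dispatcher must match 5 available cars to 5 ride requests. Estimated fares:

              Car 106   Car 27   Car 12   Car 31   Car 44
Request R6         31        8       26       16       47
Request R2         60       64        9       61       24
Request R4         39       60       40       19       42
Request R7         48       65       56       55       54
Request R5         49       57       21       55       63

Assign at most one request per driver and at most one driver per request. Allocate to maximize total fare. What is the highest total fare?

Treat this as an assignment problem: match each driver to one request.
Optimal: Car 106→Request R2 ($60), Car 27→Request R4 ($60), Car 12→Request R7 ($56), Car 31→Request R5 ($55), Car 44→Request R6 ($47) — total 60+60+56+55+47 = $278.
Row-greedy (each driver in turn takes its best remaining request) gives $267, worse by 11.
Next-best assignment: Car 106→Request R5, Car 27→Request R4, Car 12→Request R7, Car 31→Request R2, Car 44→Request R6 = $273.
No other one-to-one assignment exceeds $278.

Max total: $278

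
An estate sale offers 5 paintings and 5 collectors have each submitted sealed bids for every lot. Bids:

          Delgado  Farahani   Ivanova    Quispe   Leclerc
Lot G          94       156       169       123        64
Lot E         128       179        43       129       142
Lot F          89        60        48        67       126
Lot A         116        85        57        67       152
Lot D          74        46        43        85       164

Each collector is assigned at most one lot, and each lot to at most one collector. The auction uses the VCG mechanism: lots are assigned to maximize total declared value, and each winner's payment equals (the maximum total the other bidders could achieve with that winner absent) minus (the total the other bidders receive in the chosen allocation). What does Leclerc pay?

Leclerc pays $18.

Efficient allocation: Delgado→Lot A ($116), Farahani→Lot E ($179), Ivanova→Lot G ($169), Quispe→Lot F ($67), Leclerc→Lot D ($164); total welfare W = $695.
Leclerc receives Lot D at value $164, so the others get W − 164 = $531.
Without Leclerc: best allocation of the remaining 4 bidders over all 5 lots is Delgado→Lot A ($116), Farahani→Lot E ($179), Ivanova→Lot G ($169), Quispe→Lot D ($85), total $549.
VCG payment = (others' best without Leclerc) − (others' welfare with Leclerc) = 549 − 531 = $18.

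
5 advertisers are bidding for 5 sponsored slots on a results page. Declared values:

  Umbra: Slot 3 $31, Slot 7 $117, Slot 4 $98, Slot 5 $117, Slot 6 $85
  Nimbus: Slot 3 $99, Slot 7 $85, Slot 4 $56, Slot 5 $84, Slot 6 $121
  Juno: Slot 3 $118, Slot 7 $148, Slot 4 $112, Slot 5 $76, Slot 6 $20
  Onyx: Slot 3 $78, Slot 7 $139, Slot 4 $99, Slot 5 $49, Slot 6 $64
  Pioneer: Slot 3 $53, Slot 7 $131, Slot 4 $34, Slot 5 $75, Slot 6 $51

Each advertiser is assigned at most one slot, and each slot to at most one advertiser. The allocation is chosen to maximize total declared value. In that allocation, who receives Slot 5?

This is a one-to-one assignment (maximum-weight bipartite matching).
Optimal: Umbra→Slot 5 ($117), Nimbus→Slot 6 ($121), Juno→Slot 3 ($118), Onyx→Slot 4 ($99), Pioneer→Slot 7 ($131) — total 117+121+118+99+131 = $586.
Max-entry greedy (repeatedly take the single best remaining cell) gives $538, worse by 48.
No other one-to-one assignment exceeds $586.
Umbra's own top slot is Slot 7 ($117), but forcing Umbra→Slot 7 and reassigning the rest optimally gives only $530 — worse by 56.

Umbra receives Slot 5.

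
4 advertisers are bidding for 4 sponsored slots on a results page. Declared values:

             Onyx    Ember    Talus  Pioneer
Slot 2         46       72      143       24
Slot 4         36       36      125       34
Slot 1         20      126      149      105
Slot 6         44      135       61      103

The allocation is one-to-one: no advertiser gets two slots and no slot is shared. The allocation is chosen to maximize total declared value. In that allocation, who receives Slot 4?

Onyx receives Slot 4.

Optimal: Onyx→Slot 4 ($36), Ember→Slot 6 ($135), Talus→Slot 2 ($143), Pioneer→Slot 1 ($105) — total 36+135+143+105 = $419.
Max-entry greedy (repeatedly take the single best remaining cell) gives $364, worse by 55.
Next-best assignment: Onyx→Slot 2, Ember→Slot 6, Talus→Slot 4, Pioneer→Slot 1 = $411.
Onyx's own top slot is Slot 2 ($46), but forcing Onyx→Slot 2 and reassigning the rest optimally gives only $411 — worse by 8.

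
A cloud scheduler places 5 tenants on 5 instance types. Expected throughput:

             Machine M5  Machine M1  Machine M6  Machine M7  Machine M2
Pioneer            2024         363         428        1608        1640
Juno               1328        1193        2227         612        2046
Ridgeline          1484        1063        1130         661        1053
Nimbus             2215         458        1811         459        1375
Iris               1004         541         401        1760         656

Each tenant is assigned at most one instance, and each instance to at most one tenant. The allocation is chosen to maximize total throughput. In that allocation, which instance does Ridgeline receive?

This is a one-to-one assignment (maximum-weight bipartite matching).
Optimal: Pioneer→Machine M2 (1640 ops/s), Juno→Machine M6 (2227 ops/s), Ridgeline→Machine M1 (1063 ops/s), Nimbus→Machine M5 (2215 ops/s), Iris→Machine M7 (1760 ops/s) — total 1640+2227+1063+2215+1760 = 8905 ops/s.
Ridgeline's own top instance is Machine M5 (1484 ops/s), but forcing Ridgeline→Machine M5 and reassigning the rest optimally gives only 7888 ops/s — worse by 1017.

Ridgeline receives Machine M1.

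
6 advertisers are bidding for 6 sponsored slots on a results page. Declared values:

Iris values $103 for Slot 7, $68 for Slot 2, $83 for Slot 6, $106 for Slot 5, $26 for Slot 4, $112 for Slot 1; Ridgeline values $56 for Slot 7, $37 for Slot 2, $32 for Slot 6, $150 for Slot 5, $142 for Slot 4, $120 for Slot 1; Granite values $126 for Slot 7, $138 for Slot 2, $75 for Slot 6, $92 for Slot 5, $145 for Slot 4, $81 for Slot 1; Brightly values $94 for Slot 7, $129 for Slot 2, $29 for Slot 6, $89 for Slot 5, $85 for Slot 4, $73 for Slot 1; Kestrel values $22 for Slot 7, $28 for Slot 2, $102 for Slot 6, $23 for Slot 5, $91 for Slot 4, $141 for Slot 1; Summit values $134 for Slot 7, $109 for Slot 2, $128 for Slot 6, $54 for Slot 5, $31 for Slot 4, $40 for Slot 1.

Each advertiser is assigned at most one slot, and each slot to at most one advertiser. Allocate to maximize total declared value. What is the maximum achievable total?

Max total: $796

Optimal: Iris→Slot 7 ($103), Ridgeline→Slot 5 ($150), Granite→Slot 4 ($145), Brightly→Slot 2 ($129), Kestrel→Slot 1 ($141), Summit→Slot 6 ($128) — total 103+150+145+129+141+128 = $796.
Max-entry greedy (repeatedly take the single best remaining cell) gives $782, worse by 14.
Swapping Brightly↔Iris (Brightly→Slot 7 $94, Iris→Slot 2 $68) loses 70.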